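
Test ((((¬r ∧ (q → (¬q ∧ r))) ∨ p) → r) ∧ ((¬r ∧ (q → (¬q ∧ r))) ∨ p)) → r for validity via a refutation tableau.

Valid

Assume the negation and expand:
Initial set: {¬(((((¬r ∧ (q → (¬q ∧ r))) ∨ p) → r) ∧ ((¬r ∧ (q → (¬q ∧ r))) ∨ p)) → r)}.
¬(((((¬r ∧ (q → (¬q ∧ r))) ∨ p) → r) ∧ ((¬r ∧ (q → (¬q ∧ r))) ∨ p)) → r): α-rule — add ((((¬r ∧ (q → (¬q ∧ r))) ∨ p) → r) ∧ ((¬r ∧ (q → (¬q ∧ r))) ∨ p)), ¬r.
((((¬r ∧ (q → (¬q ∧ r))) ∨ p) → r) ∧ ((¬r ∧ (q → (¬q ∧ r))) ∨ p)): α-rule — add (((¬r ∧ (q → (¬q ∧ r))) ∨ p) → r), ((¬r ∧ (q → (¬q ∧ r))) ∨ p).
(((¬r ∧ (q → (¬q ∧ r))) ∨ p) → r): β-rule — branch into ¬((¬r ∧ (q → (¬q ∧ r))) ∨ p)  //  r.
  branch 1 (add ¬((¬r ∧ (q → (¬q ∧ r))) ∨ p)):
    ¬((¬r ∧ (q → (¬q ∧ r))) ∨ p): α-rule — add ¬(¬r ∧ (q → (¬q ∧ r))), ¬p.
    ((¬r ∧ (q → (¬q ∧ r))) ∨ p): β-rule — branch into (¬r ∧ (q → (¬q ∧ r)))  //  p.
      branch 1.1 (add (¬r ∧ (q → (¬q ∧ r)))):
        (¬r ∧ (q → (¬q ∧ r))): α-rule — add ¬r, (q → (¬q ∧ r)).
        ¬(¬r ∧ (q → (¬q ∧ r))): β-rule — branch into ¬¬r  //  ¬(q → (¬q ∧ r)).
          branch 1.1.1 (add ¬¬r):
            × closes — contains both r and ¬r.
          branch 1.1.2 (add ¬(q → (¬q ∧ r))):
            ¬(q → (¬q ∧ r)): α-rule — add q, ¬(¬q ∧ r).
            (q → (¬q ∧ r)): β-rule — branch into ¬q  //  (¬q ∧ r).
              branch 1.1.2.1 (add ¬q):
                × closes — contains both q and ¬q.
              branch 1.1.2.2 (add (¬q ∧ r)):
                (¬q ∧ r): α-rule — add ¬q, r.
                × closes — contains both q and ¬q.
      branch 1.2 (add p):
        × closes — contains both p and ¬p.
  branch 2 (add r):
    × closes — contains both r and ¬r.
All 5 branches close.
Every branch closed, so the negation is unsatisfiable and the formula is valid.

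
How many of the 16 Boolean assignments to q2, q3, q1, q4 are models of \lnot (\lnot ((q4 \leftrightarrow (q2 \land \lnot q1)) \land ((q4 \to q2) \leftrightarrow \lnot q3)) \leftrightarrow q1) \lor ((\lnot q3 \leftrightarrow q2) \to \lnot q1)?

13

Initial set: {(\lnot (\lnot ((q4 \leftrightarrow (q2 \land \lnot q1)) \land ((q4 \to q2) \leftrightarrow \lnot q3)) \leftrightarrow q1) \lor ((\lnot q3 \leftrightarrow q2) \to \lnot q1))}.
(\lnot (\lnot ((q4 \leftrightarrow (q2 \land \lnot q1)) \land ((q4 \to q2) \leftrightarrow \lnot q3)) \leftrightarrow q1) \lor ((\lnot q3 \leftrightarrow q2) \to \lnot q1)): β-rule — branch into \lnot (\lnot ((q4 \leftrightarrow (q2 \land \lnot q1)) \land ((q4 \to q2) \leftrightarrow \lnot q3)) \leftrightarrow q1)  //  ((\lnot q3 \leftrightarrow q2) \to \lnot q1).
  branch 1 (add \lnot (\lnot ((q4 \leftrightarrow (q2 \land \lnot q1)) \land ((q4 \to q2) \leftrightarrow \lnot q3)) \leftrightarrow q1)):
    \lnot (\lnot ((q4 \leftrightarrow (q2 \land \lnot q1)) \land ((q4 \to q2) \leftrightarrow \lnot q3)) \leftrightarrow q1): β-rule — branch into \lnot ((q4 \leftrightarrow (q2 \land \lnot q1)) \land ((q4 \to q2) \leftrightarrow \lnot q3)), \lnot q1  //  \lnot \lnot ((q4 \leftrightarrow (q2 \land \lnot q1)) \land ((q4 \to q2) \leftrightarrow \lnot q3)), q1.
      branch 1.1 (add \lnot ((q4 \leftrightarrow (q2 \land \lnot q1)) \land ((q4 \to q2) \leftrightarrow \lnot q3)), \lnot q1):
        \lnot ((q4 \leftrightarrow (q2 \land \lnot q1)) \land ((q4 \to q2) \leftrightarrow \lnot q3)): β-rule — branch into \lnot (q4 \leftrightarrow (q2 \land \lnot q1))  //  \lnot ((q4 \to q2) \leftrightarrow \lnot q3).
          branch 1.1.1 (add \lnot (q4 \leftrightarrow (q2 \land \lnot q1))):
            \lnot (q4 \leftrightarrow (q2 \land \lnot q1)): β-rule — branch into q4, \lnot (q2 \land \lnot q1)  //  \lnot q4, (q2 \land \lnot q1).
              branch 1.1.1.1 (add q4, \lnot (q2 \land \lnot q1)):
                \lnot (q2 \land \lnot q1): β-rule — branch into \lnot q2  //  \lnot \lnot q1.
                  branch 1.1.1.1.1 (add \lnot q2):
                    ○ open, literals {q1=false, q2=false, q4=true}.
                  branch 1.1.1.1.2 (add \lnot \lnot q1):
                    × closes — contains both q1 and \lnot q1.
              branch 1.1.1.2 (add \lnot q4, (q2 \land \lnot q1)):
                (q2 \land \lnot q1): α-rule — add q2, \lnot q1.
                ○ open, literals {q1=false, q2=true, q4=false}.
          branch 1.1.2 (add \lnot ((q4 \to q2) \leftrightarrow \lnot q3)):
            \lnot ((q4 \to q2) \leftrightarrow \lnot q3): β-rule — branch into (q4 \to q2), \lnot \lnot q3  //  \lnot (q4 \to q2), \lnot q3.
              branch 1.1.2.1 (add (q4 \to q2), \lnot \lnot q3):
                (q4 \to q2): β-rule — branch into \lnot q4  //  q2.
                  branch 1.1.2.1.1 (add \lnot q4):
                    ○ open, literals {q1=false, q3=true, q4=false}.
                  branch 1.1.2.1.2 (add q2):
                    ○ open, literals {q1=false, q2=true, q3=true}.
              branch 1.1.2.2 (add \lnot (q4 \to q2), \lnot q3):
                \lnot (q4 \to q2): α-rule — add q4, \lnot q2.
                ○ open, literals {q1=false, q2=false, q3=false, q4=true}.
      branch 1.2 (add \lnot \lnot ((q4 \leftrightarrow (q2 \land \lnot q1)) \land ((q4 \to q2) \leftrightarrow \lnot q3)), q1):
        \lnot \lnot ((q4 \leftrightarrow (q2 \land \lnot q1)) \land ((q4 \to q2) \leftrightarrow \lnot q3)): α-rule — add (q4 \leftrightarrow (q2 \land \lnot q1)), ((q4 \to q2) \leftrightarrow \lnot q3).
        (q4 \leftrightarrow (q2 \land \lnot q1)): β-rule — branch into q4, (q2 \land \lnot q1)  //  \lnot q4, \lnot (q2 \land \lnot q1).
          branch 1.2.1 (add q4, (q2 \land \lnot q1)):
            (q2 \land \lnot q1): α-rule — add q2, \lnot q1.
            × closes — contains both q1 and \lnot q1.
          branch 1.2.2 (add \lnot q4, \lnot (q2 \land \lnot q1)):
            ((q4 \to q2) \leftrightarrow \lnot q3): β-rule — branch into (q4 \to q2), \lnot q3  //  \lnot (q4 \to q2), \lnot \lnot q3.
              branch 1.2.2.1 (add (q4 \to q2), \lnot q3):
                \lnot (q2 \land \lnot q1): β-rule — branch into \lnot q2  //  \lnot \lnot q1.
                  branch 1.2.2.1.1 (add \lnot q2):
                    (q4 \to q2): β-rule — branch into \lnot q4  //  q2.
                      branch 1.2.2.1.1.1 (add \lnot q4):
                        ○ open, literals {q1=true, q2=false, q3=false, q4=false}.
                      branch 1.2.2.1.1.2 (add q2):
                        × closes — contains both q2 and \lnot q2.
                  branch 1.2.2.1.2 (add \lnot \lnot q1):
                    (q4 \to q2): β-rule — branch into \lnot q4  //  q2.
                      branch 1.2.2.1.2.1 (add \lnot q4):
                        ○ open, literals {q1=true, q3=false, q4=false}.
                      branch 1.2.2.1.2.2 (add q2):
                        ○ open, literals {q1=true, q2=true, q3=false, q4=false}.
              branch 1.2.2.2 (add \lnot (q4 \to q2), \lnot \lnot q3):
                \lnot (q4 \to q2): α-rule — add q4, \lnot q2.
                × closes — contains both q4 and \lnot q4.
  branch 2 (add ((\lnot q3 \leftrightarrow q2) \to \lnot q1)):
    ((\lnot q3 \leftrightarrow q2) \to \lnot q1): β-rule — branch into \lnot (\lnot q3 \leftrightarrow q2)  //  \lnot q1.
      branch 2.1 (add \lnot (\lnot q3 \leftrightarrow q2)):
        \lnot (\lnot q3 \leftrightarrow q2): β-rule — branch into \lnot q3, \lnot q2  //  \lnot \lnot q3, q2.
          branch 2.1.1 (add \lnot q3, \lnot q2):
            ○ open, literals {q2=false, q3=false}.
          branch 2.1.2 (add \lnot \lnot q3, q2):
            ○ open, literals {q2=true, q3=true}.
      branch 2.2 (add \lnot q1):
        ○ open, literals {q1=false}.
4 branches closed, 11 open.
Each open branch fixes some atoms; the unmentioned ones are free. Counting distinct full assignments: branch {q1=false, q2=false, q4=true} (q3) contributes 2 new; branch {q1=false, q2=true, q4=false} (q3) contributes 2 new; branch {q1=false, q3=true, q4=false} (q2) contributes 1 new; branch {q1=false, q2=true, q3=true} (q4) contributes 1 new; branch {q1=false, q2=false, q3=false, q4=true} (none free) contributes 0 new; branch {q1=true, q2=false, q3=false, q4=false} (none free) contributes 1 new; branch {q1=true, q3=false, q4=false} (q2) contributes 1 new; branch {q1=true, q2=true, q3=false, q4=false} (none free) contributes 0 new; branch {q2=false, q3=false} (q1, q4) contributes 2 new; branch {q2=true, q3=true} (q1, q4) contributes 2 new; branch {q1=false} (q2, q3, q4) contributes 1 new. Total: 13.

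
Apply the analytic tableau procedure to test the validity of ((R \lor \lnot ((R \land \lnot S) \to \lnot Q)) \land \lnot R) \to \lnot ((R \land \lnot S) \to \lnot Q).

Assume the negation and expand:
Initial set: {\lnot (((R \lor \lnot ((R \land \lnot S) \to \lnot Q)) \land \lnot R) \to \lnot ((R \land \lnot S) \to \lnot Q))}.
\lnot (((R \lor \lnot ((R \land \lnot S) \to \lnot Q)) \land \lnot R) \to \lnot ((R \land \lnot S) \to \lnot Q)): α-rule — add ((R \lor \lnot ((R \land \lnot S) \to \lnot Q)) \land \lnot R), \lnot \lnot ((R \land \lnot S) \to \lnot Q).
((R \lor \lnot ((R \land \lnot S) \to \lnot Q)) \land \lnot R): α-rule — add (R \lor \lnot ((R \land \lnot S) \to \lnot Q)), \lnot R.
\lnot \lnot ((R \land \lnot S) \to \lnot Q): β-rule — branch into \lnot (R \land \lnot S)  //  \lnot Q.
  branch 1 (add \lnot (R \land \lnot S)):
    (R \lor \lnot ((R \land \lnot S) \to \lnot Q)): β-rule — branch into R  //  \lnot ((R \land \lnot S) \to \lnot Q).
      branch 1.1 (add R):
        × closes — contains both R and \lnot R.
      branch 1.2 (add \lnot ((R \land \lnot S) \to \lnot Q)):
        \lnot ((R \land \lnot S) \to \lnot Q): α-rule — add (R \land \lnot S), \lnot \lnot Q.
        (R \land \lnot S): α-rule — add R, \lnot S.
        × closes — contains both R and \lnot R.
  branch 2 (add \lnot Q):
    (R \lor \lnot ((R \land \lnot S) \to \lnot Q)): β-rule — branch into R  //  \lnot ((R \land \lnot S) \to \lnot Q).
      branch 2.1 (add R):
        × closes — contains both R and \lnot R.
      branch 2.2 (add \lnot ((R \land \lnot S) \to \lnot Q)):
        \lnot ((R \land \lnot S) \to \lnot Q): α-rule — add (R \land \lnot S), \lnot \lnot Q.
        × closes — contains both Q and \lnot Q.
All 4 branches close.
Every branch closed, so the negation is unsatisfiable and the formula is valid.

Valid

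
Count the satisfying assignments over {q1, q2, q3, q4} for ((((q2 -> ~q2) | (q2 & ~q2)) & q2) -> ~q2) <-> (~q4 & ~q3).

4

Initial set: {(((((q2 -> ~q2) | (q2 & ~q2)) & q2) -> ~q2) <-> (~q4 & ~q3))}.
(((((q2 -> ~q2) | (q2 & ~q2)) & q2) -> ~q2) <-> (~q4 & ~q3)): β-rule — branch into ((((q2 -> ~q2) | (q2 & ~q2)) & q2) -> ~q2), (~q4 & ~q3)  //  ~((((q2 -> ~q2) | (q2 & ~q2)) & q2) -> ~q2), ~(~q4 & ~q3).
  branch 1 (add ((((q2 -> ~q2) | (q2 & ~q2)) & q2) -> ~q2), (~q4 & ~q3)):
    (~q4 & ~q3): α-rule — add ~q4, ~q3.
    ((((q2 -> ~q2) | (q2 & ~q2)) & q2) -> ~q2): β-rule — branch into ~(((q2 -> ~q2) | (q2 & ~q2)) & q2)  //  ~q2.
      branch 1.1 (add ~(((q2 -> ~q2) | (q2 & ~q2)) & q2)):
        ~(((q2 -> ~q2) | (q2 & ~q2)) & q2): β-rule — branch into ~((q2 -> ~q2) | (q2 & ~q2))  //  ~q2.
          branch 1.1.1 (add ~((q2 -> ~q2) | (q2 & ~q2))):
            ~((q2 -> ~q2) | (q2 & ~q2)): α-rule — add ~(q2 -> ~q2), ~(q2 & ~q2).
            ~(q2 -> ~q2): α-rule — add q2, ~~q2.
            ~(q2 & ~q2): β-rule — branch into ~q2  //  ~~q2.
              branch 1.1.1.1 (add ~q2):
                × closes — contains both q2 and ~q2.
              branch 1.1.1.2 (add ~~q2):
                ○ open, literals {q2=true, q3=false, q4=false}.
          branch 1.1.2 (add ~q2):
            ○ open, literals {q2=false, q3=false, q4=false}.
      branch 1.2 (add ~q2):
        ○ open, literals {q2=false, q3=false, q4=false}.
  branch 2 (add ~((((q2 -> ~q2) | (q2 & ~q2)) & q2) -> ~q2), ~(~q4 & ~q3)):
    ~((((q2 -> ~q2) | (q2 & ~q2)) & q2) -> ~q2): α-rule — add (((q2 -> ~q2) | (q2 & ~q2)) & q2), ~~q2.
    (((q2 -> ~q2) | (q2 & ~q2)) & q2): α-rule — add ((q2 -> ~q2) | (q2 & ~q2)), q2.
    ~(~q4 & ~q3): β-rule — branch into ~~q4  //  ~~q3.
      branch 2.1 (add ~~q4):
        ((q2 -> ~q2) | (q2 & ~q2)): β-rule — branch into (q2 -> ~q2)  //  (q2 & ~q2).
          branch 2.1.1 (add (q2 -> ~q2)):
            (q2 -> ~q2): β-rule — branch into ~q2  //  ~q2.
              branch 2.1.1.1 (add ~q2):
                × closes — contains both q2 and ~q2.
              branch 2.1.1.2 (add ~q2):
                × closes — contains both q2 and ~q2.
          branch 2.1.2 (add (q2 & ~q2)):
            (q2 & ~q2): α-rule — add q2, ~q2.
            × closes — contains both q2 and ~q2.
      branch 2.2 (add ~~q3):
        ((q2 -> ~q2) | (q2 & ~q2)): β-rule — branch into (q2 -> ~q2)  //  (q2 & ~q2).
          branch 2.2.1 (add (q2 -> ~q2)):
            (q2 -> ~q2): β-rule — branch into ~q2  //  ~q2.
              branch 2.2.1.1 (add ~q2):
                × closes — contains both q2 and ~q2.
              branch 2.2.1.2 (add ~q2):
                × closes — contains both q2 and ~q2.
          branch 2.2.2 (add (q2 & ~q2)):
            (q2 & ~q2): α-rule — add q2, ~q2.
            × closes — contains both q2 and ~q2.
7 branches closed, 3 open.
Each open branch fixes some atoms; the unmentioned ones are free. Counting distinct full assignments: branch {q2=true, q3=false, q4=false} (q1) contributes 2 new; branch {q2=false, q3=false, q4=false} (q1) contributes 2 new; branch {q2=false, q3=false, q4=false} (q1) contributes 0 new. Total: 4.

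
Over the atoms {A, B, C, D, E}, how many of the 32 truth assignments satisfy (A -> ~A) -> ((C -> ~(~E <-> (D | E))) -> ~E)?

24

Initial set: {((A -> ~A) -> ((C -> ~(~E <-> (D | E))) -> ~E))}.
((A -> ~A) -> ((C -> ~(~E <-> (D | E))) -> ~E)): β-rule — branch into ~(A -> ~A)  //  ((C -> ~(~E <-> (D | E))) -> ~E).
  branch 1 (add ~(A -> ~A)):
    ~(A -> ~A): α-rule — add A, ~~A.
    ○ open, literals {A=true}.
  branch 2 (add ((C -> ~(~E <-> (D | E))) -> ~E)):
    ((C -> ~(~E <-> (D | E))) -> ~E): β-rule — branch into ~(C -> ~(~E <-> (D | E)))  //  ~E.
      branch 2.1 (add ~(C -> ~(~E <-> (D | E)))):
        ~(C -> ~(~E <-> (D | E))): α-rule — add C, ~~(~E <-> (D | E)).
        ~~(~E <-> (D | E)): β-rule — branch into ~E, (D | E)  //  ~~E, ~(D | E).
          branch 2.1.1 (add ~E, (D | E)):
            (D | E): β-rule — branch into D  //  E.
              branch 2.1.1.1 (add D):
                ○ open, literals {C=true, D=true, E=false}.
              branch 2.1.1.2 (add E):
                × closes — contains both E and ~E.
          branch 2.1.2 (add ~~E, ~(D | E)):
            ~(D | E): α-rule — add ~D, ~E.
            × closes — contains both E and ~E.
      branch 2.2 (add ~E):
        ○ open, literals {E=false}.
2 branches closed, 3 open.
Each open branch fixes some atoms; the unmentioned ones are free. Counting distinct full assignments: branch {A=true} (B, C, D, E) contributes 16 new; branch {C=true, D=true, E=false} (A, B) contributes 2 new; branch {E=false} (A, B, C, D) contributes 6 new. Total: 24.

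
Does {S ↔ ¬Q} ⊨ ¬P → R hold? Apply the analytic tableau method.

No

Initial set: {T (S ↔ ¬Q); F (¬P → R)}.
F (¬P → R): α-rule — add T ¬P, F R.
T (S ↔ ¬Q): β-rule — branch into T S, T ¬Q  //  F S, F ¬Q.
  branch 1 (add T S, T ¬Q):
    ○ open, literals {P=false, Q=false, R=false, S=true}.
  branch 2 (add F S, F ¬Q):
    ○ open, literals {P=false, Q=true, R=false, S=false}.
0 branches closed, 2 open.
An open branch gives a countermodel: P=false, Q=false, R=false, S=true (unmentioned atoms arbitrary); the premises hold there but the conclusion fails.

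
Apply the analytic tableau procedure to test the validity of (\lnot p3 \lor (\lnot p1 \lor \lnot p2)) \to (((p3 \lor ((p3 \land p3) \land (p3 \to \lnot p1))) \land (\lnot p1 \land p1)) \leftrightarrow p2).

Not valid

Assume the negation and expand:
Initial set: {\lnot ((\lnot p3 \lor (\lnot p1 \lor \lnot p2)) \to (((p3 \lor ((p3 \land p3) \land (p3 \to \lnot p1))) \land (\lnot p1 \land p1)) \leftrightarrow p2))}.
\lnot ((\lnot p3 \lor (\lnot p1 \lor \lnot p2)) \to (((p3 \lor ((p3 \land p3) \land (p3 \to \lnot p1))) \land (\lnot p1 \land p1)) \leftrightarrow p2)): α-rule — add (\lnot p3 \lor (\lnot p1 \lor \lnot p2)), \lnot (((p3 \lor ((p3 \land p3) \land (p3 \to \lnot p1))) \land (\lnot p1 \land p1)) \leftrightarrow p2).
(\lnot p3 \lor (\lnot p1 \lor \lnot p2)): β-rule — branch into \lnot p3  //  (\lnot p1 \lor \lnot p2).
  branch 1 (add \lnot p3):
    \lnot (((p3 \lor ((p3 \land p3) \land (p3 \to \lnot p1))) \land (\lnot p1 \land p1)) \leftrightarrow p2): β-rule — branch into ((p3 \lor ((p3 \land p3) \land (p3 \to \lnot p1))) \land (\lnot p1 \land p1)), \lnot p2  //  \lnot ((p3 \lor ((p3 \land p3) \land (p3 \to \lnot p1))) \land (\lnot p1 \land p1)), p2.
      branch 1.1 (add ((p3 \lor ((p3 \land p3) \land (p3 \to \lnot p1))) \land (\lnot p1 \land p1)), \lnot p2):
        ((p3 \lor ((p3 \land p3) \land (p3 \to \lnot p1))) \land (\lnot p1 \land p1)): α-rule — add (p3 \lor ((p3 \land p3) \land (p3 \to \lnot p1))), (\lnot p1 \land p1).
        (\lnot p1 \land p1): α-rule — add \lnot p1, p1.
        × closes — contains both p1 and \lnot p1.
      branch 1.2 (add \lnot ((p3 \lor ((p3 \land p3) \land (p3 \to \lnot p1))) \land (\lnot p1 \land p1)), p2):
        \lnot ((p3 \lor ((p3 \land p3) \land (p3 \to \lnot p1))) \land (\lnot p1 \land p1)): β-rule — branch into \lnot (p3 \lor ((p3 \land p3) \land (p3 \to \lnot p1)))  //  \lnot (\lnot p1 \land p1).
          branch 1.2.1 (add \lnot (p3 \lor ((p3 \land p3) \land (p3 \to \lnot p1)))):
            \lnot (p3 \lor ((p3 \land p3) \land (p3 \to \lnot p1))): α-rule — add \lnot p3, \lnot ((p3 \land p3) \land (p3 \to \lnot p1)).
            \lnot ((p3 \land p3) \land (p3 \to \lnot p1)): β-rule — branch into \lnot (p3 \land p3)  //  \lnot (p3 \to \lnot p1).
              branch 1.2.1.1 (add \lnot (p3 \land p3)):
                \lnot (p3 \land p3): β-rule — branch into \lnot p3  //  \lnot p3.
                  branch 1.2.1.1.1 (add \lnot p3):
                    ○ open, literals {p2=1, p3=0}.
                  branch 1.2.1.1.2 (add \lnot p3):
                    ○ open, literals {p2=1, p3=0}.
              branch 1.2.1.2 (add \lnot (p3 \to \lnot p1)):
                \lnot (p3 \to \lnot p1): α-rule — add p3, \lnot \lnot p1.
                × closes — contains both p3 and \lnot p3.
          branch 1.2.2 (add \lnot (\lnot p1 \land p1)):
            \lnot (\lnot p1 \land p1): β-rule — branch into \lnot \lnot p1  //  \lnot p1.
              branch 1.2.2.1 (add \lnot \lnot p1):
                ○ open, literals {p1=1, p2=1, p3=0}.
              branch 1.2.2.2 (add \lnot p1):
                ○ open, literals {p1=0, p2=1, p3=0}.
  branch 2 (add (\lnot p1 \lor \lnot p2)):
    \lnot (((p3 \lor ((p3 \land p3) \land (p3 \to \lnot p1))) \land (\lnot p1 \land p1)) \leftrightarrow p2): β-rule — branch into ((p3 \lor ((p3 \land p3) \land (p3 \to \lnot p1))) \land (\lnot p1 \land p1)), \lnot p2  //  \lnot ((p3 \lor ((p3 \land p3) \land (p3 \to \lnot p1))) \land (\lnot p1 \land p1)), p2.
      branch 2.1 (add ((p3 \lor ((p3 \land p3) \land (p3 \to \lnot p1))) \land (\lnot p1 \land p1)), \lnot p2):
        ((p3 \lor ((p3 \land p3) \land (p3 \to \lnot p1))) \land (\lnot p1 \land p1)): α-rule — add (p3 \lor ((p3 \land p3) \land (p3 \to \lnot p1))), (\lnot p1 \land p1).
        (\lnot p1 \land p1): α-rule — add \lnot p1, p1.
        × closes — contains both p1 and \lnot p1.
      branch 2.2 (add \lnot ((p3 \lor ((p3 \land p3) \land (p3 \to \lnot p1))) \land (\lnot p1 \land p1)), p2):
        (\lnot p1 \lor \lnot p2): β-rule — branch into \lnot p1  //  \lnot p2.
          branch 2.2.1 (add \lnot p1):
            \lnot ((p3 \lor ((p3 \land p3) \land (p3 \to \lnot p1))) \land (\lnot p1 \land p1)): β-rule — branch into \lnot (p3 \lor ((p3 \land p3) \land (p3 \to \lnot p1)))  //  \lnot (\lnot p1 \land p1).
              branch 2.2.1.1 (add \lnot (p3 \lor ((p3 \land p3) \land (p3 \to \lnot p1)))):
                \lnot (p3 \lor ((p3 \land p3) \land (p3 \to \lnot p1))): α-rule — add \lnot p3, \lnot ((p3 \land p3) \land (p3 \to \lnot p1)).
                \lnot ((p3 \land p3) \land (p3 \to \lnot p1)): β-rule — branch into \lnot (p3 \land p3)  //  \lnot (p3 \to \lnot p1).
                  branch 2.2.1.1.1 (add \lnot (p3 \land p3)):
                    \lnot (p3 \land p3): β-rule — branch into \lnot p3  //  \lnot p3.
                      branch 2.2.1.1.1.1 (add \lnot p3):
                        ○ open, literals {p1=0, p2=1, p3=0}.
                      branch 2.2.1.1.1.2 (add \lnot p3):
                        ○ open, literals {p1=0, p2=1, p3=0}.
                  branch 2.2.1.1.2 (add \lnot (p3 \to \lnot p1)):
                    \lnot (p3 \to \lnot p1): α-rule — add p3, \lnot \lnot p1.
                    × closes — contains both p3 and \lnot p3.
              branch 2.2.1.2 (add \lnot (\lnot p1 \land p1)):
                \lnot (\lnot p1 \land p1): β-rule — branch into \lnot \lnot p1  //  \lnot p1.
                  branch 2.2.1.2.1 (add \lnot \lnot p1):
                    × closes — contains both p1 and \lnot p1.
                  branch 2.2.1.2.2 (add \lnot p1):
                    ○ open, literals {p1=0, p2=1}.
          branch 2.2.2 (add \lnot p2):
            × closes — contains both p2 and \lnot p2.
6 branches closed, 7 open.
An open branch gives a countermodel: p2=1, p3=0 (unmentioned atoms arbitrary); under it the original formula is false.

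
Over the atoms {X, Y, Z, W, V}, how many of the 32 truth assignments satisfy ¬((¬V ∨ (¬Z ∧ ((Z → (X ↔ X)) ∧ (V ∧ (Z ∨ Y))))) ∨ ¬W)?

Initial set: {¬((¬V ∨ (¬Z ∧ ((Z → (X ↔ X)) ∧ (V ∧ (Z ∨ Y))))) ∨ ¬W)}.
¬((¬V ∨ (¬Z ∧ ((Z → (X ↔ X)) ∧ (V ∧ (Z ∨ Y))))) ∨ ¬W): α-rule — add ¬(¬V ∨ (¬Z ∧ ((Z → (X ↔ X)) ∧ (V ∧ (Z ∨ Y))))), ¬¬W.
¬(¬V ∨ (¬Z ∧ ((Z → (X ↔ X)) ∧ (V ∧ (Z ∨ Y))))): α-rule — add ¬¬V, ¬(¬Z ∧ ((Z → (X ↔ X)) ∧ (V ∧ (Z ∨ Y)))).
¬(¬Z ∧ ((Z → (X ↔ X)) ∧ (V ∧ (Z ∨ Y)))): β-rule — branch into ¬¬Z  //  ¬((Z → (X ↔ X)) ∧ (V ∧ (Z ∨ Y))).
  branch 1 (add ¬¬Z):
    ○ open, literals {V=T, W=T, Z=T}.
  branch 2 (add ¬((Z → (X ↔ X)) ∧ (V ∧ (Z ∨ Y)))):
    ¬((Z → (X ↔ X)) ∧ (V ∧ (Z ∨ Y))): β-rule — branch into ¬(Z → (X ↔ X))  //  ¬(V ∧ (Z ∨ Y)).
      branch 2.1 (add ¬(Z → (X ↔ X))):
        ¬(Z → (X ↔ X)): α-rule — add Z, ¬(X ↔ X).
        ¬(X ↔ X): β-rule — branch into X, ¬X  //  ¬X, X.
          branch 2.1.1 (add X, ¬X):
            × closes — contains both X and ¬X.
          branch 2.1.2 (add ¬X, X):
            × closes — contains both X and ¬X.
      branch 2.2 (add ¬(V ∧ (Z ∨ Y))):
        ¬(V ∧ (Z ∨ Y)): β-rule — branch into ¬V  //  ¬(Z ∨ Y).
          branch 2.2.1 (add ¬V):
            × closes — contains both V and ¬V.
          branch 2.2.2 (add ¬(Z ∨ Y)):
            ¬(Z ∨ Y): α-rule — add ¬Z, ¬Y.
            ○ open, literals {V=T, W=T, Y=F, Z=F}.
3 branches closed, 2 open.
Each open branch fixes some atoms; the unmentioned ones are free. Counting distinct full assignments: branch {V=T, W=T, Z=T} (X, Y) contributes 4 new; branch {V=T, W=T, Y=F, Z=F} (X) contributes 2 new. Total: 6.

6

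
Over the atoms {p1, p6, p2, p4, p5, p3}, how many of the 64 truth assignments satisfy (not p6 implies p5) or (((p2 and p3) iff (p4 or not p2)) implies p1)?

Initial set: {T ((not p6 implies p5) or (((p2 and p3) iff (p4 or not p2)) implies p1))}.
T ((not p6 implies p5) or (((p2 and p3) iff (p4 or not p2)) implies p1)): β-rule — branch into T (not p6 implies p5)  //  T (((p2 and p3) iff (p4 or not p2)) implies p1).
  branch 1 (add T (not p6 implies p5)):
    T (not p6 implies p5): β-rule — branch into F not p6  //  T p5.
      branch 1.1 (add F not p6):
        ○ open, literals {p6=1}.
      branch 1.2 (add T p5):
        ○ open, literals {p5=1}.
  branch 2 (add T (((p2 and p3) iff (p4 or not p2)) implies p1)):
    T (((p2 and p3) iff (p4 or not p2)) implies p1): β-rule — branch into F ((p2 and p3) iff (p4 or not p2))  //  T p1.
      branch 2.1 (add F ((p2 and p3) iff (p4 or not p2))):
        F ((p2 and p3) iff (p4 or not p2)): β-rule — branch into T (p2 and p3), F (p4 or not p2)  //  F (p2 and p3), T (p4 or not p2).
          branch 2.1.1 (add T (p2 and p3), F (p4 or not p2)):
            T (p2 and p3): α-rule — add T p2, T p3.
            F (p4 or not p2): α-rule — add F p4, F not p2.
            ○ open, literals {p2=1, p3=1, p4=0}.
          branch 2.1.2 (add F (p2 and p3), T (p4 or not p2)):
            F (p2 and p3): β-rule — branch into F p2  //  F p3.
              branch 2.1.2.1 (add F p2):
                T (p4 or not p2): β-rule — branch into T p4  //  T not p2.
                  branch 2.1.2.1.1 (add T p4):
                    ○ open, literals {p2=0, p4=1}.
                  branch 2.1.2.1.2 (add T not p2):
                    ○ open, literals {p2=0}.
              branch 2.1.2.2 (add F p3):
                T (p4 or not p2): β-rule — branch into T p4  //  T not p2.
                  branch 2.1.2.2.1 (add T p4):
                    ○ open, literals {p3=0, p4=1}.
                  branch 2.1.2.2.2 (add T not p2):
                    ○ open, literals {p2=0, p3=0}.
      branch 2.2 (add T p1):
        ○ open, literals {p1=1}.
0 branches closed, 8 open.
Each open branch fixes some atoms; the unmentioned ones are free. Counting distinct full assignments: branch {p6=1} (p1, p2, p4, p5, p3) contributes 32 new; branch {p5=1} (p1, p6, p2, p4, p3) contributes 16 new; branch {p2=1, p3=1, p4=0} (p1, p6, p5) contributes 2 new; branch {p2=0, p4=1} (p1, p6, p5, p3) contributes 4 new; branch {p2=0} (p1, p6, p4, p5, p3) contributes 4 new; branch {p3=0, p4=1} (p1, p6, p2, p5) contributes 2 new; branch {p2=0, p3=0} (p1, p6, p4, p5) contributes 0 new; branch {p1=1} (p6, p2, p4, p5, p3) contributes 2 new. Total: 62.

62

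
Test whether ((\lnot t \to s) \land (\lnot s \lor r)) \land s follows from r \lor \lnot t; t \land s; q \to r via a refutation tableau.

Initial set: {(r \lor \lnot t); (t \land s); (q \to r); \lnot (((\lnot t \to s) \land (\lnot s \lor r)) \land s)}.
(t \land s): α-rule — add t, s.
(r \lor \lnot t): β-rule — branch into r  //  \lnot t.
  branch 1 (add r):
    (q \to r): β-rule — branch into \lnot q  //  r.
      branch 1.1 (add \lnot q):
        \lnot (((\lnot t \to s) \land (\lnot s \lor r)) \land s): β-rule — branch into \lnot ((\lnot t \to s) \land (\lnot s \lor r))  //  \lnot s.
          branch 1.1.1 (add \lnot ((\lnot t \to s) \land (\lnot s \lor r))):
            \lnot ((\lnot t \to s) \land (\lnot s \lor r)): β-rule — branch into \lnot (\lnot t \to s)  //  \lnot (\lnot s \lor r).
              branch 1.1.1.1 (add \lnot (\lnot t \to s)):
                \lnot (\lnot t \to s): α-rule — add \lnot t, \lnot s.
                × closes — contains both t and \lnot t.
              branch 1.1.1.2 (add \lnot (\lnot s \lor r)):
                \lnot (\lnot s \lor r): α-rule — add \lnot \lnot s, \lnot r.
                × closes — contains both r and \lnot r.
          branch 1.1.2 (add \lnot s):
            × closes — contains both s and \lnot s.
      branch 1.2 (add r):
        \lnot (((\lnot t \to s) \land (\lnot s \lor r)) \land s): β-rule — branch into \lnot ((\lnot t \to s) \land (\lnot s \lor r))  //  \lnot s.
          branch 1.2.1 (add \lnot ((\lnot t \to s) \land (\lnot s \lor r))):
            \lnot ((\lnot t \to s) \land (\lnot s \lor r)): β-rule — branch into \lnot (\lnot t \to s)  //  \lnot (\lnot s \lor r).
              branch 1.2.1.1 (add \lnot (\lnot t \to s)):
                \lnot (\lnot t \to s): α-rule — add \lnot t, \lnot s.
                × closes — contains both t and \lnot t.
              branch 1.2.1.2 (add \lnot (\lnot s \lor r)):
                \lnot (\lnot s \lor r): α-rule — add \lnot \lnot s, \lnot r.
                × closes — contains both r and \lnot r.
          branch 1.2.2 (add \lnot s):
            × closes — contains both s and \lnot s.
  branch 2 (add \lnot t):
    × closes — contains both t and \lnot t.
All 7 branches close.
Every branch closed, so the premises entail the conclusion.

Yes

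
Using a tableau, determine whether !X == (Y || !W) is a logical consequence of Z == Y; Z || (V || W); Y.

No

Initial set: {(Z == Y); (Z || (V || W)); Y; !(!X == (Y || !W))}.
(Z == Y): β-rule — branch into Z, Y  //  !Z, !Y.
  branch 1 (add Z, Y):
    (Z || (V || W)): β-rule — branch into Z  //  (V || W).
      branch 1.1 (add Z):
        !(!X == (Y || !W)): β-rule — branch into !X, !(Y || !W)  //  !!X, (Y || !W).
          branch 1.1.1 (add !X, !(Y || !W)):
            !(Y || !W): α-rule — add !Y, !!W.
            × closes — contains both Y and !Y.
          branch 1.1.2 (add !!X, (Y || !W)):
            (Y || !W): β-rule — branch into Y  //  !W.
              branch 1.1.2.1 (add Y):
                ○ open, literals {X=1, Y=1, Z=1}.
              branch 1.1.2.2 (add !W):
                ○ open, literals {W=0, X=1, Y=1, Z=1}.
      branch 1.2 (add (V || W)):
        !(!X == (Y || !W)): β-rule — branch into !X, !(Y || !W)  //  !!X, (Y || !W).
          branch 1.2.1 (add !X, !(Y || !W)):
            !(Y || !W): α-rule — add !Y, !!W.
            × closes — contains both Y and !Y.
          branch 1.2.2 (add !!X, (Y || !W)):
            (V || W): β-rule — branch into V  //  W.
              branch 1.2.2.1 (add V):
                (Y || !W): β-rule — branch into Y  //  !W.
                  branch 1.2.2.1.1 (add Y):
                    ○ open, literals {V=1, X=1, Y=1, Z=1}.
                  branch 1.2.2.1.2 (add !W):
                    ○ open, literals {V=1, W=0, X=1, Y=1, Z=1}.
              branch 1.2.2.2 (add W):
                (Y || !W): β-rule — branch into Y  //  !W.
                  branch 1.2.2.2.1 (add Y):
                    ○ open, literals {W=1, X=1, Y=1, Z=1}.
                  branch 1.2.2.2.2 (add !W):
                    × closes — contains both W and !W.
  branch 2 (add !Z, !Y):
    × closes — contains both Y and !Y.
4 branches closed, 5 open.
An open branch gives a countermodel: X=1, Y=1, Z=1 (unmentioned atoms arbitrary); the premises hold there but the conclusion fails.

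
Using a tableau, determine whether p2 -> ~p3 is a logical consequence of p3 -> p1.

Initial set: {(p3 -> p1); ~(p2 -> ~p3)}.
~(p2 -> ~p3): α-rule — add p2, ~~p3.
(p3 -> p1): β-rule — branch into ~p3  //  p1.
  branch 1 (add ~p3):
    × closes — contains both p3 and ~p3.
  branch 2 (add p1):
    ○ open, literals {p1=1, p2=1, p3=1}.
1 branch closed, 1 open.
An open branch gives a countermodel: p1=1, p2=1, p3=1 (unmentioned atoms arbitrary); the premises hold there but the conclusion fails.

No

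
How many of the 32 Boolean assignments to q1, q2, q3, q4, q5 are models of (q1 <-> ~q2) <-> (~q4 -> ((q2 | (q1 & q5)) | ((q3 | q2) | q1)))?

Initial set: {((q1 <-> ~q2) <-> (~q4 -> ((q2 | (q1 & q5)) | ((q3 | q2) | q1))))}.
((q1 <-> ~q2) <-> (~q4 -> ((q2 | (q1 & q5)) | ((q3 | q2) | q1)))): β-rule — branch into (q1 <-> ~q2), (~q4 -> ((q2 | (q1 & q5)) | ((q3 | q2) | q1)))  //  ~(q1 <-> ~q2), ~(~q4 -> ((q2 | (q1 & q5)) | ((q3 | q2) | q1))).
  branch 1 (add (q1 <-> ~q2), (~q4 -> ((q2 | (q1 & q5)) | ((q3 | q2) | q1)))):
    (q1 <-> ~q2): β-rule — branch into q1, ~q2  //  ~q1, ~~q2.
      branch 1.1 (add q1, ~q2):
        (~q4 -> ((q2 | (q1 & q5)) | ((q3 | q2) | q1))): β-rule — branch into ~~q4  //  ((q2 | (q1 & q5)) | ((q3 | q2) | q1)).
          branch 1.1.1 (add ~~q4):
            ○ open, literals {q1=1, q2=0, q4=1}.
          branch 1.1.2 (add ((q2 | (q1 & q5)) | ((q3 | q2) | q1))):
            ((q2 | (q1 & q5)) | ((q3 | q2) | q1)): β-rule — branch into (q2 | (q1 & q5))  //  ((q3 | q2) | q1).
              branch 1.1.2.1 (add (q2 | (q1 & q5))):
                (q2 | (q1 & q5)): β-rule — branch into q2  //  (q1 & q5).
                  branch 1.1.2.1.1 (add q2):
                    × closes — contains both q2 and ~q2.
                  branch 1.1.2.1.2 (add (q1 & q5)):
                    (q1 & q5): α-rule — add q1, q5.
                    ○ open, literals {q1=1, q2=0, q5=1}.
              branch 1.1.2.2 (add ((q3 | q2) | q1)):
                ((q3 | q2) | q1): β-rule — branch into (q3 | q2)  //  q1.
                  branch 1.1.2.2.1 (add (q3 | q2)):
                    (q3 | q2): β-rule — branch into q3  //  q2.
                      branch 1.1.2.2.1.1 (add q3):
                        ○ open, literals {q1=1, q2=0, q3=1}.
                      branch 1.1.2.2.1.2 (add q2):
                        × closes — contains both q2 and ~q2.
                  branch 1.1.2.2.2 (add q1):
                    ○ open, literals {q1=1, q2=0}.
      branch 1.2 (add ~q1, ~~q2):
        (~q4 -> ((q2 | (q1 & q5)) | ((q3 | q2) | q1))): β-rule — branch into ~~q4  //  ((q2 | (q1 & q5)) | ((q3 | q2) | q1)).
          branch 1.2.1 (add ~~q4):
            ○ open, literals {q1=0, q2=1, q4=1}.
          branch 1.2.2 (add ((q2 | (q1 & q5)) | ((q3 | q2) | q1))):
            ((q2 | (q1 & q5)) | ((q3 | q2) | q1)): β-rule — branch into (q2 | (q1 & q5))  //  ((q3 | q2) | q1).
              branch 1.2.2.1 (add (q2 | (q1 & q5))):
                (q2 | (q1 & q5)): β-rule — branch into q2  //  (q1 & q5).
                  branch 1.2.2.1.1 (add q2):
                    ○ open, literals {q1=0, q2=1}.
                  branch 1.2.2.1.2 (add (q1 & q5)):
                    (q1 & q5): α-rule — add q1, q5.
                    × closes — contains both q1 and ~q1.
              branch 1.2.2.2 (add ((q3 | q2) | q1)):
                ((q3 | q2) | q1): β-rule — branch into (q3 | q2)  //  q1.
                  branch 1.2.2.2.1 (add (q3 | q2)):
                    (q3 | q2): β-rule — branch into q3  //  q2.
                      branch 1.2.2.2.1.1 (add q3):
                        ○ open, literals {q1=0, q2=1, q3=1}.
                      branch 1.2.2.2.1.2 (add q2):
                        ○ open, literals {q1=0, q2=1}.
                  branch 1.2.2.2.2 (add q1):
                    × closes — contains both q1 and ~q1.
  branch 2 (add ~(q1 <-> ~q2), ~(~q4 -> ((q2 | (q1 & q5)) | ((q3 | q2) | q1)))):
    ~(~q4 -> ((q2 | (q1 & q5)) | ((q3 | q2) | q1))): α-rule — add ~q4, ~((q2 | (q1 & q5)) | ((q3 | q2) | q1)).
    ~((q2 | (q1 & q5)) | ((q3 | q2) | q1)): α-rule — add ~(q2 | (q1 & q5)), ~((q3 | q2) | q1).
    ~(q2 | (q1 & q5)): α-rule — add ~q2, ~(q1 & q5).
    ~((q3 | q2) | q1): α-rule — add ~(q3 | q2), ~q1.
    ~(q3 | q2): α-rule — add ~q3, ~q2.
    ~(q1 <-> ~q2): β-rule — branch into q1, ~~q2  //  ~q1, ~q2.
      branch 2.1 (add q1, ~~q2):
        × closes — contains both q1 and ~q1.
      branch 2.2 (add ~q1, ~q2):
        ~(q1 & q5): β-rule — branch into ~q1  //  ~q5.
          branch 2.2.1 (add ~q1):
            ○ open, literals {q1=0, q2=0, q3=0, q4=0}.
          branch 2.2.2 (add ~q5):
            ○ open, literals {q1=0, q2=0, q3=0, q4=0, q5=0}.
5 branches closed, 10 open.
Each open branch fixes some atoms; the unmentioned ones are free. Counting distinct full assignments: branch {q1=1, q2=0, q4=1} (q3, q5) contributes 4 new; branch {q1=1, q2=0, q5=1} (q3, q4) contributes 2 new; branch {q1=1, q2=0, q3=1} (q4, q5) contributes 1 new; branch {q1=1, q2=0} (q3, q4, q5) contributes 1 new; branch {q1=0, q2=1, q4=1} (q3, q5) contributes 4 new; branch {q1=0, q2=1} (q3, q4, q5) contributes 4 new; branch {q1=0, q2=1, q3=1} (q4, q5) contributes 0 new; branch {q1=0, q2=1} (q3, q4, q5) contributes 0 new; branch {q1=0, q2=0, q3=0, q4=0} (q5) contributes 2 new; branch {q1=0, q2=0, q3=0, q4=0, q5=0} (none free) contributes 0 new. Total: 18.

18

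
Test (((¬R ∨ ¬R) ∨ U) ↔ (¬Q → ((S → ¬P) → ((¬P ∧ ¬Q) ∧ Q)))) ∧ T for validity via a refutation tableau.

Assume the negation and expand:
Initial set: {¬((((¬R ∨ ¬R) ∨ U) ↔ (¬Q → ((S → ¬P) → ((¬P ∧ ¬Q) ∧ Q)))) ∧ T)}.
¬((((¬R ∨ ¬R) ∨ U) ↔ (¬Q → ((S → ¬P) → ((¬P ∧ ¬Q) ∧ Q)))) ∧ T): β-rule — branch into ¬(((¬R ∨ ¬R) ∨ U) ↔ (¬Q → ((S → ¬P) → ((¬P ∧ ¬Q) ∧ Q))))  //  ¬T.
  branch 1 (add ¬(((¬R ∨ ¬R) ∨ U) ↔ (¬Q → ((S → ¬P) → ((¬P ∧ ¬Q) ∧ Q))))):
    ¬(((¬R ∨ ¬R) ∨ U) ↔ (¬Q → ((S → ¬P) → ((¬P ∧ ¬Q) ∧ Q)))): β-rule — branch into ((¬R ∨ ¬R) ∨ U), ¬(¬Q → ((S → ¬P) → ((¬P ∧ ¬Q) ∧ Q)))  //  ¬((¬R ∨ ¬R) ∨ U), (¬Q → ((S → ¬P) → ((¬P ∧ ¬Q) ∧ Q))).
      branch 1.1 (add ((¬R ∨ ¬R) ∨ U), ¬(¬Q → ((S → ¬P) → ((¬P ∧ ¬Q) ∧ Q)))):
        ¬(¬Q → ((S → ¬P) → ((¬P ∧ ¬Q) ∧ Q))): α-rule — add ¬Q, ¬((S → ¬P) → ((¬P ∧ ¬Q) ∧ Q)).
        ¬((S → ¬P) → ((¬P ∧ ¬Q) ∧ Q)): α-rule — add (S → ¬P), ¬((¬P ∧ ¬Q) ∧ Q).
        ((¬R ∨ ¬R) ∨ U): β-rule — branch into (¬R ∨ ¬R)  //  U.
          branch 1.1.1 (add (¬R ∨ ¬R)):
            (S → ¬P): β-rule — branch into ¬S  //  ¬P.
              branch 1.1.1.1 (add ¬S):
                ¬((¬P ∧ ¬Q) ∧ Q): β-rule — branch into ¬(¬P ∧ ¬Q)  //  ¬Q.
                  branch 1.1.1.1.1 (add ¬(¬P ∧ ¬Q)):
                    (¬R ∨ ¬R): β-rule — branch into ¬R  //  ¬R.
                      branch 1.1.1.1.1.1 (add ¬R):
                        ¬(¬P ∧ ¬Q): β-rule — branch into ¬¬P  //  ¬¬Q.
                          branch 1.1.1.1.1.1.1 (add ¬¬P):
                            ○ open, literals {P=1, Q=0, R=0, S=0}.
                          branch 1.1.1.1.1.1.2 (add ¬¬Q):
                            × closes — contains both Q and ¬Q.
                      branch 1.1.1.1.1.2 (add ¬R):
                        ¬(¬P ∧ ¬Q): β-rule — branch into ¬¬P  //  ¬¬Q.
                          branch 1.1.1.1.1.2.1 (add ¬¬P):
                            ○ open, literals {P=1, Q=0, R=0, S=0}.
                          branch 1.1.1.1.1.2.2 (add ¬¬Q):
                            × closes — contains both Q and ¬Q.
                  branch 1.1.1.1.2 (add ¬Q):
                    (¬R ∨ ¬R): β-rule — branch into ¬R  //  ¬R.
                      branch 1.1.1.1.2.1 (add ¬R):
                        ○ open, literals {Q=0, R=0, S=0}.
                      branch 1.1.1.1.2.2 (add ¬R):
                        ○ open, literals {Q=0, R=0, S=0}.
              branch 1.1.1.2 (add ¬P):
                ¬((¬P ∧ ¬Q) ∧ Q): β-rule — branch into ¬(¬P ∧ ¬Q)  //  ¬Q.
                  branch 1.1.1.2.1 (add ¬(¬P ∧ ¬Q)):
                    (¬R ∨ ¬R): β-rule — branch into ¬R  //  ¬R.
                      branch 1.1.1.2.1.1 (add ¬R):
                        ¬(¬P ∧ ¬Q): β-rule — branch into ¬¬P  //  ¬¬Q.
                          branch 1.1.1.2.1.1.1 (add ¬¬P):
                            × closes — contains both P and ¬P.
                          branch 1.1.1.2.1.1.2 (add ¬¬Q):
                            × closes — contains both Q and ¬Q.
                      branch 1.1.1.2.1.2 (add ¬R):
                        ¬(¬P ∧ ¬Q): β-rule — branch into ¬¬P  //  ¬¬Q.
                          branch 1.1.1.2.1.2.1 (add ¬¬P):
                            × closes — contains both P and ¬P.
                          branch 1.1.1.2.1.2.2 (add ¬¬Q):
                            × closes — contains both Q and ¬Q.
                  branch 1.1.1.2.2 (add ¬Q):
                    (¬R ∨ ¬R): β-rule — branch into ¬R  //  ¬R.
                      branch 1.1.1.2.2.1 (add ¬R):
                        ○ open, literals {P=0, Q=0, R=0}.
                      branch 1.1.1.2.2.2 (add ¬R):
                        ○ open, literals {P=0, Q=0, R=0}.
          branch 1.1.2 (add U):
            (S → ¬P): β-rule — branch into ¬S  //  ¬P.
              branch 1.1.2.1 (add ¬S):
                ¬((¬P ∧ ¬Q) ∧ Q): β-rule — branch into ¬(¬P ∧ ¬Q)  //  ¬Q.
                  branch 1.1.2.1.1 (add ¬(¬P ∧ ¬Q)):
                    ¬(¬P ∧ ¬Q): β-rule — branch into ¬¬P  //  ¬¬Q.
                      branch 1.1.2.1.1.1 (add ¬¬P):
                        ○ open, literals {P=1, Q=0, S=0, U=1}.
                      branch 1.1.2.1.1.2 (add ¬¬Q):
                        × closes — contains both Q and ¬Q.
                  branch 1.1.2.1.2 (add ¬Q):
                    ○ open, literals {Q=0, S=0, U=1}.
              branch 1.1.2.2 (add ¬P):
                ¬((¬P ∧ ¬Q) ∧ Q): β-rule — branch into ¬(¬P ∧ ¬Q)  //  ¬Q.
                  branch 1.1.2.2.1 (add ¬(¬P ∧ ¬Q)):
                    ¬(¬P ∧ ¬Q): β-rule — branch into ¬¬P  //  ¬¬Q.
                      branch 1.1.2.2.1.1 (add ¬¬P):
                        × closes — contains both P and ¬P.
                      branch 1.1.2.2.1.2 (add ¬¬Q):
                        × closes — contains both Q and ¬Q.
                  branch 1.1.2.2.2 (add ¬Q):
                    ○ open, literals {P=0, Q=0, U=1}.
      branch 1.2 (add ¬((¬R ∨ ¬R) ∨ U), (¬Q → ((S → ¬P) → ((¬P ∧ ¬Q) ∧ Q)))):
        ¬((¬R ∨ ¬R) ∨ U): α-rule — add ¬(¬R ∨ ¬R), ¬U.
        ¬(¬R ∨ ¬R): α-rule — add ¬¬R, ¬¬R.
        (¬Q → ((S → ¬P) → ((¬P ∧ ¬Q) ∧ Q))): β-rule — branch into ¬¬Q  //  ((S → ¬P) → ((¬P ∧ ¬Q) ∧ Q)).
          branch 1.2.1 (add ¬¬Q):
            ○ open, literals {Q=1, R=1, U=0}.
          branch 1.2.2 (add ((S → ¬P) → ((¬P ∧ ¬Q) ∧ Q))):
            ((S → ¬P) → ((¬P ∧ ¬Q) ∧ Q)): β-rule — branch into ¬(S → ¬P)  //  ((¬P ∧ ¬Q) ∧ Q).
              branch 1.2.2.1 (add ¬(S → ¬P)):
                ¬(S → ¬P): α-rule — add S, ¬¬P.
                ○ open, literals {P=1, R=1, S=1, U=0}.
              branch 1.2.2.2 (add ((¬P ∧ ¬Q) ∧ Q)):
                ((¬P ∧ ¬Q) ∧ Q): α-rule — add (¬P ∧ ¬Q), Q.
                (¬P ∧ ¬Q): α-rule — add ¬P, ¬Q.
                × closes — contains both Q and ¬Q.
  branch 2 (add ¬T):
    ○ open, literals {T=0}.
10 branches closed, 12 open.
An open branch gives a countermodel: P=1, Q=0, R=0, S=0 (unmentioned atoms arbitrary); under it the original formula is false.

Not valid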